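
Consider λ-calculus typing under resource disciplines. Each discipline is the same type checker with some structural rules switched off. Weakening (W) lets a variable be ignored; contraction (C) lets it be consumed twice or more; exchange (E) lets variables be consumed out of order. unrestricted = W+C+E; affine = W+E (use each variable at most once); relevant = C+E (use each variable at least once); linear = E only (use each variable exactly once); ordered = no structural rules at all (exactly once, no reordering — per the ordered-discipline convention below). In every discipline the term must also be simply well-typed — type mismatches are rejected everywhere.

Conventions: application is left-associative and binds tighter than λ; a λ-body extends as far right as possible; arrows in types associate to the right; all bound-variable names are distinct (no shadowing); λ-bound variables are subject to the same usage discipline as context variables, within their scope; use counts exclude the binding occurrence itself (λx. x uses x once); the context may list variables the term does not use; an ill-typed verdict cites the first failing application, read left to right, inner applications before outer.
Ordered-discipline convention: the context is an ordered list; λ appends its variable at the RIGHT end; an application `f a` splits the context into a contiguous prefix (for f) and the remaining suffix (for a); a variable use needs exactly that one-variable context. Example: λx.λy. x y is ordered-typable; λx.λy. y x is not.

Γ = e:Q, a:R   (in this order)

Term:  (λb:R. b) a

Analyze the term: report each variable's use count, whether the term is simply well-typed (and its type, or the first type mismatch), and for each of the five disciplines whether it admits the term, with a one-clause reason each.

use counts: e: 0; a: 1; b (λ-bound): 1
use order (left to right): b, a
typing: ✓ — R
ordered ✗ (e never used (weakening))
linear ✗ (e never used (weakening))
affine ✓ (e, a, b: no repeats, contraction unneeded)
relevant ✗ (e never used (weakening))
unrestricted ✓ (typability at R is all that's needed)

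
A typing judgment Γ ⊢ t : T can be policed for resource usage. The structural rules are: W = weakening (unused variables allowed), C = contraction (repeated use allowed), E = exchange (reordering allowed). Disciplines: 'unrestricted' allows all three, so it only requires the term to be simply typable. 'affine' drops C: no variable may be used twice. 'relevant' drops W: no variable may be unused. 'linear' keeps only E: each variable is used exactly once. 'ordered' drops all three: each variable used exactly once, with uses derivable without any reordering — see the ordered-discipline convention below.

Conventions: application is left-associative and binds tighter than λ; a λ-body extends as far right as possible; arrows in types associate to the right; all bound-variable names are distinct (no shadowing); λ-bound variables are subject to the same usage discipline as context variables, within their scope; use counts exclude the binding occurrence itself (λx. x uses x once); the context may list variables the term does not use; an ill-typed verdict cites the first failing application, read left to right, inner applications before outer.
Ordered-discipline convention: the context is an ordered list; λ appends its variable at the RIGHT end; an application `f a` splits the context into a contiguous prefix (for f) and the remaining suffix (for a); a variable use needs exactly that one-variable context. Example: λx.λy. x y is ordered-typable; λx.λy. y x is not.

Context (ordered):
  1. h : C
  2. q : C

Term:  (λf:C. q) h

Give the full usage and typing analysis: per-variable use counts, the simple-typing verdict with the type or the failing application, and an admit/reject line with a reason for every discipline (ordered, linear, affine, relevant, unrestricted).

usage: h ×1; q ×1; f (λ-bound) ×0
use order (left to right): q, h
typing: the term checks, with type C
ordered: ✗, needs weakening: f unused
linear: ✗, needs weakening: f unused
affine: ✓, h, q, f: no repeats, contraction unneeded
relevant: ✗, needs weakening: f unused
unrestricted: ✓, well-typed at C; no restrictions here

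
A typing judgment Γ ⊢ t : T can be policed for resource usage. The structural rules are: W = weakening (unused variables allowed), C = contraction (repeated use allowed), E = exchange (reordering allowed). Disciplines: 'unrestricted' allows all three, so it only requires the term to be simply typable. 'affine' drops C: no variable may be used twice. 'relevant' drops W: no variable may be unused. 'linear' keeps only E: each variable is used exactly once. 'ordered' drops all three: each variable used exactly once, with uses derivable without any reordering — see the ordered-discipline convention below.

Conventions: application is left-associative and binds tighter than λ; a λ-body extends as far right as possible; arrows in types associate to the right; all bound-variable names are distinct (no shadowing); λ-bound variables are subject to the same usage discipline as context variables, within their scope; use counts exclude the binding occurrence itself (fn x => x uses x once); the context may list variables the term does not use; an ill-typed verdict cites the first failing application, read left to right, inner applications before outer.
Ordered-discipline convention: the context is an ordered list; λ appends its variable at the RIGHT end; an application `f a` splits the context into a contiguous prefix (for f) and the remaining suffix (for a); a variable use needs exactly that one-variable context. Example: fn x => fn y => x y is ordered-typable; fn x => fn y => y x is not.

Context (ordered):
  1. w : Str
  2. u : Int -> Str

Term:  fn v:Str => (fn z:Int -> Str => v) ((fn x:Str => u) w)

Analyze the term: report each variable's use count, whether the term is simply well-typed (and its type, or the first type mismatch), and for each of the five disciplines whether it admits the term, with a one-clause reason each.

usage: w: 1, u: 1, v (λ-bound): 1, z (λ-bound): 0, x (λ-bound): 0
uses in reading order: v, u, w
typing: the term checks, with type Str -> Str
ordered: ✗ — z, x never used (weakening)
linear: ✗ — z, x never used (weakening)
affine: ✓ — none of w, u, v, z, x used more than once
relevant: ✗ — z, x never used (weakening)
unrestricted: ✓ — well-typed at Str -> Str; no restrictions here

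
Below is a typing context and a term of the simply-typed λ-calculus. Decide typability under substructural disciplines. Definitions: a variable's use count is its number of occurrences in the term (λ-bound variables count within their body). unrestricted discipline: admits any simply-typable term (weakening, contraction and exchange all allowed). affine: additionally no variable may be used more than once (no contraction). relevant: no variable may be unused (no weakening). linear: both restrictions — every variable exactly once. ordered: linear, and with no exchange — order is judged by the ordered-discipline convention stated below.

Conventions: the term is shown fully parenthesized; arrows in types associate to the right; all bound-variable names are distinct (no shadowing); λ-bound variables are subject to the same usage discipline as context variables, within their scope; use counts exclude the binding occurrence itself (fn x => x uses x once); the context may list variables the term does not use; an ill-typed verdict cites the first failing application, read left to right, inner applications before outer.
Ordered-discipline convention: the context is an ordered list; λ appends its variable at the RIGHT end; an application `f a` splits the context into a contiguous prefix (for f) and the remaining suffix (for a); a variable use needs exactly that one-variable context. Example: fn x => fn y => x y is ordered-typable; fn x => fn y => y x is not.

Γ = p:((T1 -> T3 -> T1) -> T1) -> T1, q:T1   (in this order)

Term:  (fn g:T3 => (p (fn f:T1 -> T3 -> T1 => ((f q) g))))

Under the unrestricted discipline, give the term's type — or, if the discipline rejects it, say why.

term : T3 -> T1
usage: p ×1; q ×1; g (λ-bound) ×1; f (λ-bound) ×1
use order (left to right): p, f, q, g
typing: ✓ — T3 -> T1
per-discipline verdicts: ordered ✗; linear ✓; affine ✓; relevant ✓; unrestricted ✓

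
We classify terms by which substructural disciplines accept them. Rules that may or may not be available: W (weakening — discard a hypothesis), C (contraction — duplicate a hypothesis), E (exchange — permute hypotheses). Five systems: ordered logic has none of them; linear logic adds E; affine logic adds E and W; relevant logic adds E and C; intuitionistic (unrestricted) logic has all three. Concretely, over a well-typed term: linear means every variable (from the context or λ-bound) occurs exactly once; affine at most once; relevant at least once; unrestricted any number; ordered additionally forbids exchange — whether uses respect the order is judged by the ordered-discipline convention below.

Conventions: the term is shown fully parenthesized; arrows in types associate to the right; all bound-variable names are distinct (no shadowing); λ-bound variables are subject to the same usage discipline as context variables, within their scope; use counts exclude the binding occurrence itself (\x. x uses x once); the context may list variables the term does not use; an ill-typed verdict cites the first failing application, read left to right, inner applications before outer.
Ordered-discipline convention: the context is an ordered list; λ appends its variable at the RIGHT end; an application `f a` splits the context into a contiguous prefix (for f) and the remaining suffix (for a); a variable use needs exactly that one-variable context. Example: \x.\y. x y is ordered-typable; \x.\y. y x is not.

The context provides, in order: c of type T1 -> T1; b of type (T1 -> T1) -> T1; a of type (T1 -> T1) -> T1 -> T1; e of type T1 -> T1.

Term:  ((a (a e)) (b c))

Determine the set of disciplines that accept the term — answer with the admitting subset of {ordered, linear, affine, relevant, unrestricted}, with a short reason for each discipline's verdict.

admitted by: relevant, unrestricted
variable uses: c: 1×, b: 1×, a: 2×, e: 1×
left-to-right use order: a, a, e, b, c
typing: well-typed at T1
ordered: ✗ — needs contraction — a ×2
linear: ✗ — needs contraction — a ×2
affine: ✗ — needs contraction — a ×2
relevant: ✓ — every one of c, b, a, e appears
unrestricted: ✓ — simply typable at T1; W, C, E all held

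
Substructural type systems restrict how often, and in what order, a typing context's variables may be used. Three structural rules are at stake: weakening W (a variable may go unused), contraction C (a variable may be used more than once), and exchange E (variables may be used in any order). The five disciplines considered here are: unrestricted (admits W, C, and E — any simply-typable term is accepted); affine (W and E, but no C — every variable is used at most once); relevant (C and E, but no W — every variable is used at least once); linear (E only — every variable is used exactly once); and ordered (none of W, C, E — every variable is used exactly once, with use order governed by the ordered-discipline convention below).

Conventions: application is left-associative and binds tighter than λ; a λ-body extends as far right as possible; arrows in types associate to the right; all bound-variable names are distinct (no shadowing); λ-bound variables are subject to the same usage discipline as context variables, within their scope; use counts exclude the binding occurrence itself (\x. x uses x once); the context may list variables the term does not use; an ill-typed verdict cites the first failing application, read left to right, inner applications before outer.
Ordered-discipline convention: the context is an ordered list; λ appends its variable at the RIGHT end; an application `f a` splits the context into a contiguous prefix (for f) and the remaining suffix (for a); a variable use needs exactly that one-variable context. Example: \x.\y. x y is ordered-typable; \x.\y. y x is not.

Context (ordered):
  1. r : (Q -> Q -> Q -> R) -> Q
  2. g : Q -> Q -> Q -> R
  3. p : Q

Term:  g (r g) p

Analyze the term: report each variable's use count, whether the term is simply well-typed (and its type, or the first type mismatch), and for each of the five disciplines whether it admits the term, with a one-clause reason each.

counts: r ×1, g ×2, p ×1
order of uses: g, r, g, p
typing: well-typed at Q -> R
ordered: ✗, repeated use of g ×2
linear: ✗, repeated use of g ×2
affine: ✗, repeated use of g ×2
relevant: ✓, at least one use each (r, g, p)
unrestricted: ✓, simply typable at Q -> R; W, C, E all held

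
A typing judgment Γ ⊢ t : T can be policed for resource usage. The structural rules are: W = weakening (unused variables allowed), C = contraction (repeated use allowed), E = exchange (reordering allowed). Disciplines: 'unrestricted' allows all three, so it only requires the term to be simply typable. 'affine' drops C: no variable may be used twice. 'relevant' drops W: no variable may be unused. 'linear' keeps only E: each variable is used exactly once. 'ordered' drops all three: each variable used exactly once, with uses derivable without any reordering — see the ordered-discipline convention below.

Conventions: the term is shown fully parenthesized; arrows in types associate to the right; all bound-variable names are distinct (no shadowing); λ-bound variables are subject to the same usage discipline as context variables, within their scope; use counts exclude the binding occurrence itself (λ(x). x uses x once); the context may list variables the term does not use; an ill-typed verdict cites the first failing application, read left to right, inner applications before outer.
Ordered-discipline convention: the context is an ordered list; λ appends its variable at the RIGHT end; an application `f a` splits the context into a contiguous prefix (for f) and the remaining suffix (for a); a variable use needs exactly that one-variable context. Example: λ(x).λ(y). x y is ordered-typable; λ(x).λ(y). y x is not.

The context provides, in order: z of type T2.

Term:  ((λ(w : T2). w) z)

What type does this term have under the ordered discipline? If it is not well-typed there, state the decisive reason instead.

term : T2
variable uses: z=1; w (λ-bound)=1
uses in reading order: w, z
typing: well-typed — term : T2
per-discipline verdicts: ordered ✓ · linear ✓ · affine ✓ · relevant ✓ · unrestricted ✓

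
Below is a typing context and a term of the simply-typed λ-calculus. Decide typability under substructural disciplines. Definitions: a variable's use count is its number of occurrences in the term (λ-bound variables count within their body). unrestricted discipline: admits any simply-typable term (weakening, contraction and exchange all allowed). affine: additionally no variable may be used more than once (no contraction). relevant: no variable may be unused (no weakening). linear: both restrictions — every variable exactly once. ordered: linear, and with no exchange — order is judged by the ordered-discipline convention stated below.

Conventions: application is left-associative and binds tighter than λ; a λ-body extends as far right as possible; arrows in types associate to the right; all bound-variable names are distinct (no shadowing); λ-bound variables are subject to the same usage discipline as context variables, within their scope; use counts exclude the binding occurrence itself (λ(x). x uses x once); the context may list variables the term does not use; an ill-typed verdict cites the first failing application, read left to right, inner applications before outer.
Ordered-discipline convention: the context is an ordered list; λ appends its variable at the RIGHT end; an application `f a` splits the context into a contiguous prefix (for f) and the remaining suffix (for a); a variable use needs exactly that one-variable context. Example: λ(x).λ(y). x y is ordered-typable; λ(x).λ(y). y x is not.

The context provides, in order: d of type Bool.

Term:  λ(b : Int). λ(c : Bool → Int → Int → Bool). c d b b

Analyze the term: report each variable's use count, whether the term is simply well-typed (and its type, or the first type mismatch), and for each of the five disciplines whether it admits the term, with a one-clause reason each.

use counts: d: 1, b [bound]: 2, c [bound]: 1
left-to-right use order: c, d, b, b
typing: well-typed at Int → (Bool → Int → Int → Bool) → Bool
ordered: ✗ — uses contraction: b ×2
linear: ✗ — uses contraction: b ×2
affine: ✗ — uses contraction: b ×2
relevant: ✓ — every one of d, b, c appears
unrestricted: ✓ — well-typed at Int → (Bool → Int → Int → Bool) → Bool; no restrictions here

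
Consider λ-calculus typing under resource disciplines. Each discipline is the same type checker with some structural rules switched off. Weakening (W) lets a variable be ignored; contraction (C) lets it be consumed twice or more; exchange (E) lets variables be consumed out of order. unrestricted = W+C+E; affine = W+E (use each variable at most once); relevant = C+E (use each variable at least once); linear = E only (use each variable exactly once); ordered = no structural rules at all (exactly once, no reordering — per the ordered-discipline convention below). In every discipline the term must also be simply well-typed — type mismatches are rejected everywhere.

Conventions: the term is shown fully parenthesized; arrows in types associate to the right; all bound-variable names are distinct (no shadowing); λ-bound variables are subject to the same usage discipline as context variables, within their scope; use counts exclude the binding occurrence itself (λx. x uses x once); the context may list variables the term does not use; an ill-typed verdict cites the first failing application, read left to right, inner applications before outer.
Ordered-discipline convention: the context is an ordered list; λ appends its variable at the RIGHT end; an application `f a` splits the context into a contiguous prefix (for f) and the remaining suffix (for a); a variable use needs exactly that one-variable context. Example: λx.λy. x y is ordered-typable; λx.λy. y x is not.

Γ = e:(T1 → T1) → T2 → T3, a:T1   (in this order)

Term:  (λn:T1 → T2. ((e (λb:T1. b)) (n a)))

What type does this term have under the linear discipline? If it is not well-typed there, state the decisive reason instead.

term : (T1 → T2) → T3
variable uses: e=1; a=1; n (bound)=1; b (bound)=1
uses in reading order: e, b, n, a
typing: the term checks, with type (T1 → T2) → T3
across the five disciplines: ordered ✗, linear ✓, affine ✓, relevant ✓, unrestricted ✓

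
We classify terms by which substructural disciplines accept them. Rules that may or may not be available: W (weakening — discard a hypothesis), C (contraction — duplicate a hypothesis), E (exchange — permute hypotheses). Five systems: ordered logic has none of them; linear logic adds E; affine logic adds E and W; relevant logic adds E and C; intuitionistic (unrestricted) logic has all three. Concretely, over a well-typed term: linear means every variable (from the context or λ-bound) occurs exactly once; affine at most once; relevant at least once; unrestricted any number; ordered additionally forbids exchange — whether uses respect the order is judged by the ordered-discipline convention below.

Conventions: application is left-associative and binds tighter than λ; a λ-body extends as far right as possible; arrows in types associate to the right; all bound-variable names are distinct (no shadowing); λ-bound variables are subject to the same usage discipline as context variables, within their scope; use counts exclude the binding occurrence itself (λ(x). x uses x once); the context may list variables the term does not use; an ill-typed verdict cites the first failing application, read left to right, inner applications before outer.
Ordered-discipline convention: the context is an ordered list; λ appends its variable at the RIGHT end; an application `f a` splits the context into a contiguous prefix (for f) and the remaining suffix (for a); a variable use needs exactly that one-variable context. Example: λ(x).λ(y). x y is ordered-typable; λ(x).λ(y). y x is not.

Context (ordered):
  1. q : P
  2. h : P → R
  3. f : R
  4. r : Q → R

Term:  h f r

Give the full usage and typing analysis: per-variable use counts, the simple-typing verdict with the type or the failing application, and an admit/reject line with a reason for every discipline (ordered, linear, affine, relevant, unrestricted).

usage: q: 0×, h: 1×, f: 1×, r: 1×
left-to-right use order: h, f, r
typing: ill-typed: an argument R mismatches the expected P
ordered: ✗ — not simply typable
linear: ✗ — fails simple typing
affine: ✗ — a type mismatch blocks all five
relevant: ✗ — the type mismatch rejects it
unrestricted: ✗ — not simply typable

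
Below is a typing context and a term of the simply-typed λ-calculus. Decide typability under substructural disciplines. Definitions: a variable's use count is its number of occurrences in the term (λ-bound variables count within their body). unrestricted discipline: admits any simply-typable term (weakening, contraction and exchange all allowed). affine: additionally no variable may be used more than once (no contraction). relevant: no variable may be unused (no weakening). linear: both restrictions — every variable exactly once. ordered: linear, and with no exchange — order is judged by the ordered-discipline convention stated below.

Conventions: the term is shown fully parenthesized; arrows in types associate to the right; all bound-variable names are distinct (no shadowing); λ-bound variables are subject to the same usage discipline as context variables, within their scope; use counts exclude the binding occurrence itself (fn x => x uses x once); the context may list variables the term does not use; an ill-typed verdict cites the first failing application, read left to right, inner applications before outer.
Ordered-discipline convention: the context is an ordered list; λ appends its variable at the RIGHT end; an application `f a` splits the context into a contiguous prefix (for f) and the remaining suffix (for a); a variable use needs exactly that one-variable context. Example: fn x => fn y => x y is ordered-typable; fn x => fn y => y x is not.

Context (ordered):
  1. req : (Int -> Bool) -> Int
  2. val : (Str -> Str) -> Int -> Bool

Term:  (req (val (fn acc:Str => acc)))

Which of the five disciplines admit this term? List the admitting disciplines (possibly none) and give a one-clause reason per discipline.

admitted by: ordered, linear, affine, relevant, unrestricted
counts: req ×1, val ×1, acc (λ-bound) ×1
use order (left to right): req, val, acc
typing: the term checks, with type Int
ordered: ✓ — req, val, acc: once each, no exchange needed
linear: ✓ — req, val, acc: one use apiece
affine: ✓ — no duplicate uses among req, val, acc
relevant: ✓ — none of req, val, acc goes unused
unrestricted: ✓ — typability at Int is all that's needed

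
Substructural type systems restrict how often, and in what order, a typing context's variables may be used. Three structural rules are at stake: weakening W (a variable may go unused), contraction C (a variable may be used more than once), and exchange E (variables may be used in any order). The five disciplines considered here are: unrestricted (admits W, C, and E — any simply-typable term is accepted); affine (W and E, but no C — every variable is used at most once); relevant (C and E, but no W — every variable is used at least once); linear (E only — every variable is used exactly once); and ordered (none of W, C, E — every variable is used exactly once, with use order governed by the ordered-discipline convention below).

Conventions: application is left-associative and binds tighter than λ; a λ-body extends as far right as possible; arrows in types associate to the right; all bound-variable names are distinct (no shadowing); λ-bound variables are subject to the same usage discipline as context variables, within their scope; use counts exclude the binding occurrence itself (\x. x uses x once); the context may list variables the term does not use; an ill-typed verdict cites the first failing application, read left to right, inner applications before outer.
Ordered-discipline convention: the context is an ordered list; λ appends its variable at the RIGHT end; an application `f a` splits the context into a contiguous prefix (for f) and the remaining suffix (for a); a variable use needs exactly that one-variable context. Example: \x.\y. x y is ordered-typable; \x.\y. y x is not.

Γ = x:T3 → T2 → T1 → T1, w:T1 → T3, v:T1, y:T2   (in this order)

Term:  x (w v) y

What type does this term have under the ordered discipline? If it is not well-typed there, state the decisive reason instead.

term : T1 → T1
use counts: x ×1, w ×1, v ×1, y ×1
order of uses: x, w, v, y
typing: well-typed at T1 → T1
summary: ordered ✓, linear ✓, affine ✓, relevant ✓, unrestricted ✓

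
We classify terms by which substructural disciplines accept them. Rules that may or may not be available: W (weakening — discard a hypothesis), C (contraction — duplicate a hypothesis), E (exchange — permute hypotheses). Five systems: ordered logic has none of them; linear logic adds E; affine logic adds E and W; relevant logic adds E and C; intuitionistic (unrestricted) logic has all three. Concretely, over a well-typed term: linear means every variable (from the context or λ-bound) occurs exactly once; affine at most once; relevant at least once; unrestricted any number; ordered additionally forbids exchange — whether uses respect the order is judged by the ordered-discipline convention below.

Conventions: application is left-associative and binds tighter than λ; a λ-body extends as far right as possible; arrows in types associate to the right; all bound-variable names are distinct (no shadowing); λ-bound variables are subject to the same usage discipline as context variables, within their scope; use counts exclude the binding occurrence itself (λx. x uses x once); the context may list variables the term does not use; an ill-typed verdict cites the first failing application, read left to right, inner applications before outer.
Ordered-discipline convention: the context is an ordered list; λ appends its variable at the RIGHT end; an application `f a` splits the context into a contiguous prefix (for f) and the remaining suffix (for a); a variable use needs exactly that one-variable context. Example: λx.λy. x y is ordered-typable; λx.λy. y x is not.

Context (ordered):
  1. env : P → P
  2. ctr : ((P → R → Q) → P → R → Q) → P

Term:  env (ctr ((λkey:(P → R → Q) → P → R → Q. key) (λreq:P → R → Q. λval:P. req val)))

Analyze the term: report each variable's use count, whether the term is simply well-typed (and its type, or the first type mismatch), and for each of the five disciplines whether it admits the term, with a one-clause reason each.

counts: env=1; ctr=1; key (λ-bound)=1; req (λ-bound)=1; val (λ-bound)=1
uses in reading order: env, ctr, key, req, val
typing: the term checks, with type P
ordered: ✓, env, ctr, key, req, val: once each, no exchange needed
linear: ✓, exactly-once usage across env, ctr, key, req, val
affine: ✓, none of env, ctr, key, req, val used more than once
relevant: ✓, none of env, ctr, key, req, val goes unused
unrestricted: ✓, well-typed at P; no restrictions here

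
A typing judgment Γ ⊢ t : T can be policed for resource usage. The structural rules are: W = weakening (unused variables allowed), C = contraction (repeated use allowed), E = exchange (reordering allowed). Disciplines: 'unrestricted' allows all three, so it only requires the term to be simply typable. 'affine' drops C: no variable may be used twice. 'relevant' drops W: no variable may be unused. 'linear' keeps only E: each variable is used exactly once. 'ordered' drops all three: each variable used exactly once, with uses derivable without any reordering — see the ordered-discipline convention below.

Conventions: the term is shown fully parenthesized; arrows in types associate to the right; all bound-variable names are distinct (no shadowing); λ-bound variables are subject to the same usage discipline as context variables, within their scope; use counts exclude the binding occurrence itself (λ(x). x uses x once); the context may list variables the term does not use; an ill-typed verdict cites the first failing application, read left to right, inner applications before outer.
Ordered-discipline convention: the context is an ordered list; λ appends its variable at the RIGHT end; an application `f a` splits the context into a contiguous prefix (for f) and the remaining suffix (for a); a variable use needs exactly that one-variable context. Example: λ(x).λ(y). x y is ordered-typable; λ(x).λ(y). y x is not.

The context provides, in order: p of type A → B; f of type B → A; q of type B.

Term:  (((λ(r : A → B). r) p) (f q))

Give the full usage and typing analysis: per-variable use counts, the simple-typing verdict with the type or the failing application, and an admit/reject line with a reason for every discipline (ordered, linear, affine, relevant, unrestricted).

use counts: p ×1; f ×1; q ×1; r [bound] ×1
use order (left to right): r, p, f, q
typing: ✓ — B
ordered: ✓ — one use each (p, f, q, r); ordered split holds
linear: ✓ — each of p, f, q, r used exactly once
affine: ✓ — none of p, f, q, r used more than once
relevant: ✓ — every one of p, f, q, r appears
unrestricted: ✓ — typability at B is all that's needed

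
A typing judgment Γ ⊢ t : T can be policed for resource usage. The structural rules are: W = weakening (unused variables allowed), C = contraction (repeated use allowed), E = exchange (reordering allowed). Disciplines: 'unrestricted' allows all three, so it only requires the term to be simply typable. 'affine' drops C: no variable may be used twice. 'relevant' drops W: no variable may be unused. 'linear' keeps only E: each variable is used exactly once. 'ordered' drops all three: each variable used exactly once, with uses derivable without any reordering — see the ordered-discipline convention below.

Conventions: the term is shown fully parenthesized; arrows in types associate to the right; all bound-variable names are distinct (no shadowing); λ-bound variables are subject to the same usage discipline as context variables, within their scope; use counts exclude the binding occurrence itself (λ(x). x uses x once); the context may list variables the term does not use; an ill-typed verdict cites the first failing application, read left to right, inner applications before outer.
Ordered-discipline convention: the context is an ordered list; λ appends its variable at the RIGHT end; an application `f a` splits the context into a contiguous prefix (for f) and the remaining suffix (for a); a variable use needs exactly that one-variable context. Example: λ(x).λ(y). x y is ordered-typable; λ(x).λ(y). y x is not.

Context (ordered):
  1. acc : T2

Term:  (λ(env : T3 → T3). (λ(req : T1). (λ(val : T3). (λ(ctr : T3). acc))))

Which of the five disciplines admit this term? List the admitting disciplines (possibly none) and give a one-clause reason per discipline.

accepted by: affine, unrestricted
variable uses: acc: 1; env (bound): 0; req (bound): 0; val (bound): 0; ctr (bound): 0
order of uses: acc
typing: well-typed at (T3 → T3) → T1 → T3 → T3 → T2
ordered: ✗, env, req, val, ctr never used (weakening)
linear: ✗, env, req, val, ctr never used (weakening)
affine: ✓, no duplicate uses among acc, env, req, val, ctr
relevant: ✗, env, req, val, ctr never used (weakening)
unrestricted: ✓, well-typed at (T3 → T3) → T1 → T3 → T3 → T2; no restrictions here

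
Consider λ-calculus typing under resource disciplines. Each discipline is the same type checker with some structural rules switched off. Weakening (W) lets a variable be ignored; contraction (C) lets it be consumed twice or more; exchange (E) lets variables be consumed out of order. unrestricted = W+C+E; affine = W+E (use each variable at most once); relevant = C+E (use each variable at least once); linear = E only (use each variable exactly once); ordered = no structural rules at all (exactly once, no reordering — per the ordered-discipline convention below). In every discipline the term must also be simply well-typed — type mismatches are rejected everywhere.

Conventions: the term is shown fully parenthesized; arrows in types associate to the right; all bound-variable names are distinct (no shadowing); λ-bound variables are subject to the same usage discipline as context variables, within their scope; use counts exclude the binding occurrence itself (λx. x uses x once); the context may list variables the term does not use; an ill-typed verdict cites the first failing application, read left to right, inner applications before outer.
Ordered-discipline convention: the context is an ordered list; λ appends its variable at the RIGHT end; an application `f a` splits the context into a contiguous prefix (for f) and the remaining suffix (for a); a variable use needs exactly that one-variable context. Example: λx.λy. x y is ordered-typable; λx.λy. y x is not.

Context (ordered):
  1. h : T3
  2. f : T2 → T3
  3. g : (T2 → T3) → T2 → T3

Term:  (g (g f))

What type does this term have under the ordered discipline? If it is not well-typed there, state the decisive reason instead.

not well-typed under ordered — repeated use of g ×2; unused: h — weakening required
variable uses: h: 0, f: 1, g: 2
uses in reading order: g, g, f
typing: ✓ — T2 → T3
across the five disciplines: ordered ✗; linear ✗; affine ✗; relevant ✗; unrestricted ✓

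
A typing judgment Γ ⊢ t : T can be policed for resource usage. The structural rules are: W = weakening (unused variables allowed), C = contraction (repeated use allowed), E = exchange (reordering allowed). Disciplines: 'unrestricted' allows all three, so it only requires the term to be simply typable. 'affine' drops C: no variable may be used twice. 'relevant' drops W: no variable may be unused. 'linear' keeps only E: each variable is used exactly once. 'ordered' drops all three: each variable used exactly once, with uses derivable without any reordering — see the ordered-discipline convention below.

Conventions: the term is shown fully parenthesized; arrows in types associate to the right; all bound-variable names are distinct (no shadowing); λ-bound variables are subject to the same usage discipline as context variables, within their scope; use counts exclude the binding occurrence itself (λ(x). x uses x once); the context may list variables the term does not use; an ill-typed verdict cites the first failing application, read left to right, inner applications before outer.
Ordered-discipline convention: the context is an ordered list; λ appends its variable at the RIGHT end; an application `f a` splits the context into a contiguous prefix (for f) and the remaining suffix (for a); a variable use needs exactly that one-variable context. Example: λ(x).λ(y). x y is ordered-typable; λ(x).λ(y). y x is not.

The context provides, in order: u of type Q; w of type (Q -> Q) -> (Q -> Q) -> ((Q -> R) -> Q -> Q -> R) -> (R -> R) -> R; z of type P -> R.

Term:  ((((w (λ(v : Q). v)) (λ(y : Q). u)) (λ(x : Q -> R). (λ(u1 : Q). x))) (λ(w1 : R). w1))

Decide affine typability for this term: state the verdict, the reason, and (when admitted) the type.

yes — u, w, z, v, y, x, u1, w1: no repeats, contraction unneeded; term : R
variable uses: u ×1; w ×1; z ×0; v (bound) ×1; y (bound) ×0; x (bound) ×1; u1 (bound) ×0; w1 (bound) ×1
left-to-right use order: w, v, u, x, w1
typing: well-typed at R
all disciplines: ordered ✗ | linear ✗ | affine ✓ | relevant ✗ | unrestricted ✓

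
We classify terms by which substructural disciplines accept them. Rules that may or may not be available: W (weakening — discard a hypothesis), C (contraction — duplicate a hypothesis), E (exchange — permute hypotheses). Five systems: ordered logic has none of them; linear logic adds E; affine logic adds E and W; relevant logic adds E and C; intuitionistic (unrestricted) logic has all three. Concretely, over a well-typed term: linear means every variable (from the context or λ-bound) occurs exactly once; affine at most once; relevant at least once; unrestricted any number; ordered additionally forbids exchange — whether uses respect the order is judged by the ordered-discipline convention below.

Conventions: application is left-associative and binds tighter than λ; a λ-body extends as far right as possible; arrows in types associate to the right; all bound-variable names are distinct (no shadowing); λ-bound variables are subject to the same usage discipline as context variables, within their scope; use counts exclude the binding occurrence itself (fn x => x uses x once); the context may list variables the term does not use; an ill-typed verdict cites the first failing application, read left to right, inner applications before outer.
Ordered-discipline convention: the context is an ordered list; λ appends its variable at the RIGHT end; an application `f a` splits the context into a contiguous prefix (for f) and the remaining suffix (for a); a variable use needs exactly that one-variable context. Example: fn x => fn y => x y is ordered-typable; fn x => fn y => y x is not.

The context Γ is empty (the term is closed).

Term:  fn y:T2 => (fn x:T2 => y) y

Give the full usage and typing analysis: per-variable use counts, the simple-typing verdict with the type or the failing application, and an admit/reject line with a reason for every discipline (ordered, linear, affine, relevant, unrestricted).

use counts: y (bound): 2, x (bound): 0
use order (left to right): y, y
typing: well-typed — term : T2 -> T2
ordered: ✗, uses contraction: y ×2; x left unused
linear: ✗, uses contraction: y ×2; x left unused
affine: ✗, uses contraction: y ×2
relevant: ✗, x left unused
unrestricted: ✓, type-checks (T2 -> T2) and nothing is barred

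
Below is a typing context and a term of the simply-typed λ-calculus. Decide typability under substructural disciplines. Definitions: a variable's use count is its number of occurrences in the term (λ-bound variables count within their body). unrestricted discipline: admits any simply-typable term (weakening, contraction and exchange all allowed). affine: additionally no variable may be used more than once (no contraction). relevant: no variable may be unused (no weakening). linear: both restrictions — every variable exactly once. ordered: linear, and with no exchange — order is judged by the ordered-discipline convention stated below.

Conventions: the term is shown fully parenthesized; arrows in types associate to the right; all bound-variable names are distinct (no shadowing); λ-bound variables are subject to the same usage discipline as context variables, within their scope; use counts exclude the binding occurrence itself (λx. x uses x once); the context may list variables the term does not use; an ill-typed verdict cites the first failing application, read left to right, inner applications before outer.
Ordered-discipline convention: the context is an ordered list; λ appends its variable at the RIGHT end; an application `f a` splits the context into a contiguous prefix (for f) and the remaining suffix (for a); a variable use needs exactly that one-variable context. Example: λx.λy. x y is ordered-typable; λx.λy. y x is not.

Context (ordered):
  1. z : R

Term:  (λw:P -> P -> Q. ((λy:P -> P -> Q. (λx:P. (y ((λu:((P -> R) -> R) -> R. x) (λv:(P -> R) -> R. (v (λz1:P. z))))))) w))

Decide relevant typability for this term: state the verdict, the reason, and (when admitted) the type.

no — needs weakening: u, z1 unused
usage: z ×1, w [bound] ×1, y [bound] ×1, x [bound] ×1, u [bound] ×0, v [bound] ×1, z1 [bound] ×0
uses in reading order: y, x, v, z, w
typing: well-typed — term : (P -> P -> Q) -> P -> P -> Q
across the five disciplines: ordered ✗ · linear ✗ · affine ✓ · relevant ✗ · unrestricted ✓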